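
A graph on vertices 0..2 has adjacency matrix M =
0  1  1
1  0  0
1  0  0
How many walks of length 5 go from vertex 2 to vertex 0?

4

The number of length-5 walks from vertex 2 to vertex 0 is entry (2,0) of M⁵, where M is the adjacency matrix.
M² = [[2, 0, 0], [0, 1, 1], [0, 1, 1]]
M³ = [[0, 2, 2], [2, 0, 0], [2, 0, 0]]
M⁴ = [[4, 0, 0], [0, 2, 2], [0, 2, 2]]
M⁵ = [[0, 4, 4], [4, 0, 0], [4, 0, 0]]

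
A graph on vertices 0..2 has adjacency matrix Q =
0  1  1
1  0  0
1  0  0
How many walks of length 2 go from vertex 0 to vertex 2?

0

The number of length-2 walks from vertex 0 to vertex 2 is entry (0,2) of Q^2, where Q is the adjacency matrix.
Q^2 = [[2, 0, 0], [0, 1, 1], [0, 1, 1]]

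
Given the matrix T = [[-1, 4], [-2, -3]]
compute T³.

T² = [[-7, -16], [8, 1]]
T³ = [[39, 20], [-10, 29]]

[[39, 20], [-10, 29]]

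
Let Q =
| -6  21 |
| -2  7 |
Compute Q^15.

Q² = Q (a projection; rank 1, trace 1), so Q^15 = Q.

[[-6, 21], [-2, 7]]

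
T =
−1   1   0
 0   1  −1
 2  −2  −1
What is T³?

[[−3, 3, 1], [2, 1, −3], [10, −8, −5]]

T² = [[1, 0, −1], [−2, 3, 0], [−4, 2, 3]]
T³ = [[−3, 3, 1], [2, 1, −3], [10, −8, −5]]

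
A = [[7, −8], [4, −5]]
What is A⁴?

tr A = 2 and det A = −3, so the characteristic polynomial is λ² − (2)λ + (−3) with roots 3 and −1.
Eigenvectors give P = [[2, 1], [1, 1]] with P⁻¹ = [[1, −1], [−1, 2]], and A = P·diag(3, −1)·P⁻¹.
Then A⁴ = P·diag(81, 1)·P⁻¹ = [[162, 1], [81, 1]] · [[1, −1], [−1, 2]] = [[161, −160], [80, −79]].

[[161, −160], [80, −79]]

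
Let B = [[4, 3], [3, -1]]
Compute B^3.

[[127, 66], [66, 17]]

B^2 = [[25, 9], [9, 10]]
B^3 = [[127, 66], [66, 17]]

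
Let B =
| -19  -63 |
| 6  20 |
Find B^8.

[[-1529, -5355], [510, 1786]]

tr B = 1 and det B = -2, so the characteristic polynomial is λ² − (1)λ + (-2) with roots -1 and 2.
Eigenvectors give P = [[7, -3], [-2, 1]] with P⁻¹ = [[1, 3], [2, 7]], and B = P·diag(-1, 2)·P⁻¹.
Then B^8 = P·diag(1, 256)·P⁻¹ = [[7, -768], [-2, 256]] · [[1, 3], [2, 7]] = [[-1529, -5355], [510, 1786]].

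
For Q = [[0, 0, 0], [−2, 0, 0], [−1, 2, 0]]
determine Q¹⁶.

[[0, 0, 0], [0, 0, 0], [0, 0, 0]]

Q is strictly triangular, hence nilpotent: Q³ = 0, so Q¹⁶ = 0.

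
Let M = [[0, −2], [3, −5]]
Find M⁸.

tr M = −5 and det M = 6, so the characteristic polynomial is λ² − (−5)λ + (6) with roots −2 and −3.
Eigenvectors give P = [[1, −2], [1, −3]] with P⁻¹ = [[3, −2], [1, −1]], and M = P·diag(−2, −3)·P⁻¹.
Then M⁸ = P·diag(256, 6561)·P⁻¹ = [[256, −13122], [256, −19683]] · [[3, −2], [1, −1]] = [[−12354, 12610], [−18915, 19171]].

[[−12354, 12610], [−18915, 19171]]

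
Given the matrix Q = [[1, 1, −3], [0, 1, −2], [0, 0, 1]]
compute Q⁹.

[[1, 9, −99], [0, 1, −18], [0, 0, 1]]

Q = I + N where N = [[0, 1, −3], [0, 0, −2], [0, 0, 0]] is strictly upper-triangular, so N³ = 0.
(I + N)⁹ = I + 9·N + 36·N² = [[1, 9, −99], [0, 1, −18], [0, 0, 1]].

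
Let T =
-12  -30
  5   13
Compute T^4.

[[-114, -390], [65, 211]]

tr T = 1 and det T = -6, so the characteristic polynomial is λ² − (1)λ + (-6) with roots -2 and 3.
Eigenvectors give P = [[-3, -2], [1, 1]] with P⁻¹ = [[-1, -2], [1, 3]], and T = P·diag(-2, 3)·P⁻¹.
Then T^4 = P·diag(16, 81)·P⁻¹ = [[-48, -162], [16, 81]] · [[-1, -2], [1, 3]] = [[-114, -390], [65, 211]].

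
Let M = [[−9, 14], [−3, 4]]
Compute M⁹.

tr M = −5 and det M = 6, so the characteristic polynomial is λ² − (−5)λ + (6) with roots −3 and −2.
Eigenvectors give P = [[7, 2], [3, 1]] with P⁻¹ = [[1, −2], [−3, 7]], and M = P·diag(−3, −2)·P⁻¹.
Then M⁹ = P·diag(−19683, −512)·P⁻¹ = [[−137781, −1024], [−59049, −512]] · [[1, −2], [−3, 7]] = [[−134709, 268394], [−57513, 114514]].

[[−134709, 268394], [−57513, 114514]]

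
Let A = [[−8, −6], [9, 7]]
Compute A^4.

tr A = −1 and det A = −2, so the characteristic polynomial is λ² − (−1)λ + (−2) with roots −2 and 1.
Eigenvectors give P = [[−1, −2], [1, 3]] with P⁻¹ = [[−3, −2], [1, 1]], and A = P·diag(−2, 1)·P⁻¹.
Then A^4 = P·diag(16, 1)·P⁻¹ = [[−16, −2], [16, 3]] · [[−3, −2], [1, 1]] = [[46, 30], [−45, −29]].

[[46, 30], [−45, −29]]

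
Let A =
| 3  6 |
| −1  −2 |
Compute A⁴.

A² = A (a projection; rank 1, trace 1), so A⁴ = A.

[[3, 6], [−1, −2]]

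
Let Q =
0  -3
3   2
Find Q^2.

[[-9, -6], [6, -5]]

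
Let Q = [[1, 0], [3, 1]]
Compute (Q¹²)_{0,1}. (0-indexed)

Q = I + N where N = [[0, 0], [3, 0]] is strictly lower-triangular, so N² = 0.
(I + N)¹² = I + 12·N = [[1, 0], [36, 1]].

0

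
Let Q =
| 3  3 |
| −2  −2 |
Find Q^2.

Q² = Q (a projection; rank 1, trace 1), so Q^2 = Q.

[[3, 3], [−2, −2]]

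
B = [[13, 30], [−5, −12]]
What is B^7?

[[6817, 13890], [−2315, −4758]]

tr B = 1 and det B = −6, so the characteristic polynomial is λ² − (1)λ + (−6) with roots −2 and 3.
Eigenvectors give P = [[−2, 3], [1, −1]] with P⁻¹ = [[1, 3], [1, 2]], and B = P·diag(−2, 3)·P⁻¹.
Then B^7 = P·diag(−128, 2187)·P⁻¹ = [[256, 6561], [−128, −2187]] · [[1, 3], [1, 2]] = [[6817, 13890], [−2315, −4758]].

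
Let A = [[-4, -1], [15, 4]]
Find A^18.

A² = I (check: tr A = 0 and det A = -1), so A^18 = I since 18 is even.

[[1, 0], [0, 1]]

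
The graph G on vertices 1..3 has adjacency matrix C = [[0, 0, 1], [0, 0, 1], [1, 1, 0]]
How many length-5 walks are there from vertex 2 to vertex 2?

0

The number of length-5 walks from vertex 2 to vertex 2 is entry (2,2) of C^5, where C is the adjacency matrix.
C^2 = [[1, 1, 0], [1, 1, 0], [0, 0, 2]]
C^3 = [[0, 0, 2], [0, 0, 2], [2, 2, 0]]
C^4 = [[2, 2, 0], [2, 2, 0], [0, 0, 4]]
C^5 = [[0, 0, 4], [0, 0, 4], [4, 4, 0]]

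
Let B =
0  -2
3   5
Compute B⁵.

[[-390, -422], [633, 665]]

tr B = 5 and det B = 6, so the characteristic polynomial is λ² − (5)λ + (6) with roots 2 and 3.
Eigenvectors give P = [[1, -2], [-1, 3]] with P⁻¹ = [[3, 2], [1, 1]], and B = P·diag(2, 3)·P⁻¹.
Then B⁵ = P·diag(32, 243)·P⁻¹ = [[32, -486], [-32, 729]] · [[3, 2], [1, 1]] = [[-390, -422], [633, 665]].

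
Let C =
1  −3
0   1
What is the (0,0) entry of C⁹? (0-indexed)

1

C = I + N where N = [[0, −3], [0, 0]] is strictly upper-triangular, so N² = 0.
(I + N)⁹ = I + 9·N = [[1, −27], [0, 1]].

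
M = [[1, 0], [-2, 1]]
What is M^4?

M = I + N where N = [[0, 0], [-2, 0]] is strictly lower-triangular, so N^2 = 0.
(I + N)^4 = I + 4·N = [[1, 0], [-8, 1]].

[[1, 0], [-8, 1]]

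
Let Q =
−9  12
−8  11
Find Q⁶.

tr Q = 2 and det Q = −3, so the characteristic polynomial is λ² − (2)λ + (−3) with roots 3 and −1.
Eigenvectors give P = [[1, 3], [1, 2]] with P⁻¹ = [[−2, 3], [1, −1]], and Q = P·diag(3, −1)·P⁻¹.
Then Q⁶ = P·diag(729, 1)·P⁻¹ = [[729, 3], [729, 2]] · [[−2, 3], [1, −1]] = [[−1455, 2184], [−1456, 2185]].

[[−1455, 2184], [−1456, 2185]]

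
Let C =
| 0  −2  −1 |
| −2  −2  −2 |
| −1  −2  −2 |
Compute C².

[[5, 6, 6], [6, 12, 10], [6, 10, 9]]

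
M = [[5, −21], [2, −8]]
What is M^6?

tr M = −3 and det M = 2, so the characteristic polynomial is λ² − (−3)λ + (2) with roots −2 and −1.
Eigenvectors give P = [[3, −7], [1, −2]] with P⁻¹ = [[−2, 7], [−1, 3]], and M = P·diag(−2, −1)·P⁻¹.
Then M^6 = P·diag(64, 1)·P⁻¹ = [[192, −7], [64, −2]] · [[−2, 7], [−1, 3]] = [[−377, 1323], [−126, 442]].

[[−377, 1323], [−126, 442]]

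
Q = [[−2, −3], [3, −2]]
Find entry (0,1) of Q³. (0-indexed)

Q² = [[−5, 12], [−12, −5]]
Q³ = [[46, −9], [9, 46]]

−9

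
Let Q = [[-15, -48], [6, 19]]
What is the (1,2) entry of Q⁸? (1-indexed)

-157440

tr Q = 4 and det Q = 3, so the characteristic polynomial is λ² − (4)λ + (3) with roots 3 and 1.
Eigenvectors give P = [[-8, -3], [3, 1]] with P⁻¹ = [[1, 3], [-3, -8]], and Q = P·diag(3, 1)·P⁻¹.
Then Q⁸ = P·diag(6561, 1)·P⁻¹ = [[-52488, -3], [19683, 1]] · [[1, 3], [-3, -8]] = [[-52479, -157440], [19680, 59041]].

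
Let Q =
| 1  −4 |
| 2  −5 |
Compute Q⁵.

tr Q = −4 and det Q = 3, so the characteristic polynomial is λ² − (−4)λ + (3) with roots −3 and −1.
Eigenvectors give P = [[−1, 2], [−1, 1]] with P⁻¹ = [[1, −2], [1, −1]], and Q = P·diag(−3, −1)·P⁻¹.
Then Q⁵ = P·diag(−243, −1)·P⁻¹ = [[243, −2], [243, −1]] · [[1, −2], [1, −1]] = [[241, −484], [242, −485]].

[[241, −484], [242, −485]]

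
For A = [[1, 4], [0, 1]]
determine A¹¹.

[[1, 44], [0, 1]]

A = I + N where N = [[0, 4], [0, 0]] is strictly upper-triangular, so N² = 0.
(I + N)¹¹ = I + 11·N = [[1, 44], [0, 1]].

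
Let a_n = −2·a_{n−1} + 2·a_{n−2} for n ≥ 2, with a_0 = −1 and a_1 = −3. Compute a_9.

−5552

With companion matrix Q = [[−2, 2], [1, 0]], [a_n, a_{n−1}]ᵀ = Q·[a_{n−1}, a_{n−2}]ᵀ, so [a_9, a_8]ᵀ = Q⁸·[a_1, a_0]ᵀ.
Q⁸ = [[2448, −1792], [−896, 656]], giving [a_9, a_8]ᵀ = [[−5552], [2032]].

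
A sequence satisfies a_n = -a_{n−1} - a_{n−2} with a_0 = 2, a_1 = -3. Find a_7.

-3

With companion matrix B = [[-1, -1], [1, 0]], [a_n, a_{n−1}]ᵀ = B·[a_{n−1}, a_{n−2}]ᵀ, so [a_7, a_6]ᵀ = B⁶·[a_1, a_0]ᵀ.
B⁶ = [[1, 0], [0, 1]], giving [a_7, a_6]ᵀ = [[-3], [2]].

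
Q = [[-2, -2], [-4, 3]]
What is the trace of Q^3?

43

Q^2 = [[12, -2], [-4, 17]]
Q^3 = [[-16, -30], [-60, 59]]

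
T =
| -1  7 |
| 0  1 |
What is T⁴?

[[1, 0], [0, 1]]

T² = I (check: tr T = 0 and det T = -1), so T⁴ = I since 4 is even.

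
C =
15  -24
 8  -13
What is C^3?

[[111, -168], [56, -85]]

tr C = 2 and det C = -3, so the characteristic polynomial is λ² − (2)λ + (-3) with roots 3 and -1.
Eigenvectors give P = [[2, -3], [1, -2]] with P⁻¹ = [[2, -3], [1, -2]], and C = P·diag(3, -1)·P⁻¹.
Then C^3 = P·diag(27, -1)·P⁻¹ = [[54, 3], [27, 2]] · [[2, -3], [1, -2]] = [[111, -168], [56, -85]].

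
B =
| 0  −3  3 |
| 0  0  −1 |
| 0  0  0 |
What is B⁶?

B is strictly triangular, hence nilpotent: B³ = 0, so B⁶ = 0.

[[0, 0, 0], [0, 0, 0], [0, 0, 0]]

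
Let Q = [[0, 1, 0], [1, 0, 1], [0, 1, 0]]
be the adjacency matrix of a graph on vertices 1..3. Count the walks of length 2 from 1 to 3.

1

The number of length-2 walks from vertex 1 to vertex 3 is entry (1,3) of Q², where Q is the adjacency matrix.
Q² = [[1, 0, 1], [0, 2, 0], [1, 0, 1]]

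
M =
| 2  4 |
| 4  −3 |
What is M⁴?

M² = [[20, −4], [−4, 25]]
M³ = [[24, 92], [92, −91]]
M⁴ = [[416, −180], [−180, 641]]

[[416, −180], [−180, 641]]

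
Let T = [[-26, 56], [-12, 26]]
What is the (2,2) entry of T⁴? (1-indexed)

tr T = 0 and det T = -4, so the characteristic polynomial is λ² − (0)λ + (-4) with roots -2 and 2.
Eigenvectors give P = [[-7, 2], [-3, 1]] with P⁻¹ = [[-1, 2], [-3, 7]], and T = P·diag(-2, 2)·P⁻¹.
Then T⁴ = P·diag(16, 16)·P⁻¹ = [[-112, 32], [-48, 16]] · [[-1, 2], [-3, 7]] = [[16, 0], [0, 16]].

16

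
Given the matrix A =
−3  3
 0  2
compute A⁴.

A² = [[9, −3], [0, 4]]
A³ = [[−27, 21], [0, 8]]
A⁴ = [[81, −39], [0, 16]]

[[81, −39], [0, 16]]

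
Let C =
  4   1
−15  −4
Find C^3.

[[4, 1], [−15, −4]]

C² = I (check: tr C = 0 and det C = −1), so C^3 = C since 3 is odd.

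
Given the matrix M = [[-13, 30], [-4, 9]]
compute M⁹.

tr M = -4 and det M = 3, so the characteristic polynomial is λ² − (-4)λ + (3) with roots -1 and -3.
Eigenvectors give P = [[5, 3], [2, 1]] with P⁻¹ = [[-1, 3], [2, -5]], and M = P·diag(-1, -3)·P⁻¹.
Then M⁹ = P·diag(-1, -19683)·P⁻¹ = [[-5, -59049], [-2, -19683]] · [[-1, 3], [2, -5]] = [[-118093, 295230], [-39364, 98409]].

[[-118093, 295230], [-39364, 98409]]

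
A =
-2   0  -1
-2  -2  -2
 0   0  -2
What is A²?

[[4, 0, 4], [8, 4, 10], [0, 0, 4]]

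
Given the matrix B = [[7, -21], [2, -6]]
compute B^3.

[[7, -21], [2, -6]]

B² = B (a projection; rank 1, trace 1), so B^3 = B.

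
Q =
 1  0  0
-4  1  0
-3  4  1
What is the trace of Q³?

Q = I + N where N = [[0, 0, 0], [-4, 0, 0], [-3, 4, 0]] is strictly lower-triangular, so N³ = 0.
(I + N)³ = I + 3·N + 3·N² = [[1, 0, 0], [-12, 1, 0], [-57, 12, 1]].

3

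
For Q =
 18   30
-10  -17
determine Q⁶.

tr Q = 1 and det Q = -6, so the characteristic polynomial is λ² − (1)λ + (-6) with roots -2 and 3.
Eigenvectors give P = [[3, 2], [-2, -1]] with P⁻¹ = [[-1, -2], [2, 3]], and Q = P·diag(-2, 3)·P⁻¹.
Then Q⁶ = P·diag(64, 729)·P⁻¹ = [[192, 1458], [-128, -729]] · [[-1, -2], [2, 3]] = [[2724, 3990], [-1330, -1931]].

[[2724, 3990], [-1330, -1931]]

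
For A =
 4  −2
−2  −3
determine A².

[[20, −2], [−2, 13]]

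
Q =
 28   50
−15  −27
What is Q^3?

[[202, 350], [−105, −183]]

tr Q = 1 and det Q = −6, so the characteristic polynomial is λ² − (1)λ + (−6) with roots 3 and −2.
Eigenvectors give P = [[2, 5], [−1, −3]] with P⁻¹ = [[3, 5], [−1, −2]], and Q = P·diag(3, −2)·P⁻¹.
Then Q^3 = P·diag(27, −8)·P⁻¹ = [[54, −40], [−27, 24]] · [[3, 5], [−1, −2]] = [[202, 350], [−105, −183]].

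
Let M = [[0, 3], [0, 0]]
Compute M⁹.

[[0, 0], [0, 0]]

M is strictly triangular, hence nilpotent: M² = 0, so M⁹ = 0.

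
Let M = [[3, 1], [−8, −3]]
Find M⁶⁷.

M² = I (check: tr M = 0 and det M = −1), so M⁶⁷ = M since 67 is odd.

[[3, 1], [−8, −3]]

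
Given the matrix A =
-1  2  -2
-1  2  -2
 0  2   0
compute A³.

[[3, -10, 6], [3, -10, 6], [-2, -4, -4]]

A² = [[-1, -2, -2], [-1, -2, -2], [-2, 4, -4]]
A³ = [[3, -10, 6], [3, -10, 6], [-2, -4, -4]]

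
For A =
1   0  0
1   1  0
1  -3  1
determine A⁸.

A = I + N where N = [[0, 0, 0], [1, 0, 0], [1, -3, 0]] is strictly lower-triangular, so N³ = 0.
(I + N)⁸ = I + 8·N + 28·N² = [[1, 0, 0], [8, 1, 0], [-76, -24, 1]].

[[1, 0, 0], [8, 1, 0], [-76, -24, 1]]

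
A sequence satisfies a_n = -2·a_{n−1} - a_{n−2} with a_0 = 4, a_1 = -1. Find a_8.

-20

With companion matrix T = [[-2, -1], [1, 0]], [a_n, a_{n−1}]ᵀ = T·[a_{n−1}, a_{n−2}]ᵀ, so [a_8, a_7]ᵀ = T⁷·[a_1, a_0]ᵀ.
T⁷ = [[-8, -7], [7, 6]], giving [a_8, a_7]ᵀ = [[-20], [17]].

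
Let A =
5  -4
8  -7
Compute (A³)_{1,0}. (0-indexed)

56

tr A = -2 and det A = -3, so the characteristic polynomial is λ² − (-2)λ + (-3) with roots 1 and -3.
Eigenvectors give P = [[-1, -1], [-1, -2]] with P⁻¹ = [[-2, 1], [1, -1]], and A = P·diag(1, -3)·P⁻¹.
Then A³ = P·diag(1, -27)·P⁻¹ = [[-1, 27], [-1, 54]] · [[-2, 1], [1, -1]] = [[29, -28], [56, -55]].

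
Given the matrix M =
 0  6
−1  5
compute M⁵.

tr M = 5 and det M = 6, so the characteristic polynomial is λ² − (5)λ + (6) with roots 2 and 3.
Eigenvectors give P = [[3, 2], [1, 1]] with P⁻¹ = [[1, −2], [−1, 3]], and M = P·diag(2, 3)·P⁻¹.
Then M⁵ = P·diag(32, 243)·P⁻¹ = [[96, 486], [32, 243]] · [[1, −2], [−1, 3]] = [[−390, 1266], [−211, 665]].

[[−390, 1266], [−211, 665]]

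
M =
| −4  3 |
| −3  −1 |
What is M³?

M² = [[7, −15], [15, −8]]
M³ = [[17, 36], [−36, 53]]

[[17, 36], [−36, 53]]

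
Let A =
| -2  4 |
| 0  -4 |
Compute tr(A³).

-72

A² = [[4, -24], [0, 16]]
A³ = [[-8, 112], [0, -64]]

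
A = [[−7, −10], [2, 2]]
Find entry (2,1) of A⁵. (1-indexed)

tr A = −5 and det A = 6, so the characteristic polynomial is λ² − (−5)λ + (6) with roots −3 and −2.
Eigenvectors give P = [[5, −2], [−2, 1]] with P⁻¹ = [[1, 2], [2, 5]], and A = P·diag(−3, −2)·P⁻¹.
Then A⁵ = P·diag(−243, −32)·P⁻¹ = [[−1215, 64], [486, −32]] · [[1, 2], [2, 5]] = [[−1087, −2110], [422, 812]].

422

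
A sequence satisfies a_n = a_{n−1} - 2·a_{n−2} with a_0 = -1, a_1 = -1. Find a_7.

3

With companion matrix T = [[1, -2], [1, 0]], [a_n, a_{n−1}]ᵀ = T·[a_{n−1}, a_{n−2}]ᵀ, so [a_7, a_6]ᵀ = T⁶·[a_1, a_0]ᵀ.
T⁶ = [[7, -10], [5, 2]], giving [a_7, a_6]ᵀ = [[3], [-7]].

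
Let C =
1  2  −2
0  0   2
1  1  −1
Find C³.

C² = [[−1, 0, 4], [2, 2, −2], [0, 1, 1]]
C³ = [[3, 2, −2], [0, 2, 2], [1, 1, 1]]

[[3, 2, −2], [0, 2, 2], [1, 1, 1]]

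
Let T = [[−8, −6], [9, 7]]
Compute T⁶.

tr T = −1 and det T = −2, so the characteristic polynomial is λ² − (−1)λ + (−2) with roots 1 and −2.
Eigenvectors give P = [[−2, −1], [3, 1]] with P⁻¹ = [[1, 1], [−3, −2]], and T = P·diag(1, −2)·P⁻¹.
Then T⁶ = P·diag(1, 64)·P⁻¹ = [[−2, −64], [3, 64]] · [[1, 1], [−3, −2]] = [[190, 126], [−189, −125]].

[[190, 126], [−189, −125]]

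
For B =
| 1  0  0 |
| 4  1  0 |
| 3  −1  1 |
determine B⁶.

B = I + N where N = [[0, 0, 0], [4, 0, 0], [3, −1, 0]] is strictly lower-triangular, so N³ = 0.
(I + N)⁶ = I + 6·N + 15·N² = [[1, 0, 0], [24, 1, 0], [−42, −6, 1]].

[[1, 0, 0], [24, 1, 0], [−42, −6, 1]]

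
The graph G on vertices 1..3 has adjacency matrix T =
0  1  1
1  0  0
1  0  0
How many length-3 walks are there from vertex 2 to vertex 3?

The number of length-3 walks from vertex 2 to vertex 3 is entry (2,3) of T³, where T is the adjacency matrix.
T² = [[2, 0, 0], [0, 1, 1], [0, 1, 1]]
T³ = [[0, 2, 2], [2, 0, 0], [2, 0, 0]]

0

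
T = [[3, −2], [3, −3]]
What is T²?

[[3, 0], [0, 3]]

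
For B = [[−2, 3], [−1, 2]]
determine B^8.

B² = I (check: tr B = 0 and det B = −1), so B^8 = I since 8 is even.

[[1, 0], [0, 1]]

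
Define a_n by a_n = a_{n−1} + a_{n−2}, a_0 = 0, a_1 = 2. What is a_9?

68

With companion matrix Q = [[1, 1], [1, 0]], [a_n, a_{n−1}]ᵀ = Q·[a_{n−1}, a_{n−2}]ᵀ, so [a_9, a_8]ᵀ = Q⁸·[a_1, a_0]ᵀ.
Q⁸ = [[34, 21], [21, 13]], giving [a_9, a_8]ᵀ = [[68], [42]].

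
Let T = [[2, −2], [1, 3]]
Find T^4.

T^2 = [[2, −10], [5, 7]]
T^3 = [[−6, −34], [17, 11]]
T^4 = [[−46, −90], [45, −1]]

[[−46, −90], [45, −1]]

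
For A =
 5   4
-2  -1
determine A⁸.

tr A = 4 and det A = 3, so the characteristic polynomial is λ² − (4)λ + (3) with roots 1 and 3.
Eigenvectors give P = [[-1, -2], [1, 1]] with P⁻¹ = [[1, 2], [-1, -1]], and A = P·diag(1, 3)·P⁻¹.
Then A⁸ = P·diag(1, 6561)·P⁻¹ = [[-1, -13122], [1, 6561]] · [[1, 2], [-1, -1]] = [[13121, 13120], [-6560, -6559]].

[[13121, 13120], [-6560, -6559]]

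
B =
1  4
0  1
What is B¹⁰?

B = I + N where N = [[0, 4], [0, 0]] is strictly upper-triangular, so N² = 0.
(I + N)¹⁰ = I + 10·N = [[1, 40], [0, 1]].

[[1, 40], [0, 1]]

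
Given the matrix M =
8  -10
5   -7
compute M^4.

[[146, -130], [65, -49]]

tr M = 1 and det M = -6, so the characteristic polynomial is λ² − (1)λ + (-6) with roots 3 and -2.
Eigenvectors give P = [[2, 1], [1, 1]] with P⁻¹ = [[1, -1], [-1, 2]], and M = P·diag(3, -2)·P⁻¹.
Then M^4 = P·diag(81, 16)·P⁻¹ = [[162, 16], [81, 16]] · [[1, -1], [-1, 2]] = [[146, -130], [65, -49]].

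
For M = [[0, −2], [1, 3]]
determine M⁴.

tr M = 3 and det M = 2, so the characteristic polynomial is λ² − (3)λ + (2) with roots 2 and 1.
Eigenvectors give P = [[1, 2], [−1, −1]] with P⁻¹ = [[−1, −2], [1, 1]], and M = P·diag(2, 1)·P⁻¹.
Then M⁴ = P·diag(16, 1)·P⁻¹ = [[16, 2], [−16, −1]] · [[−1, −2], [1, 1]] = [[−14, −30], [15, 31]].

[[−14, −30], [15, 31]]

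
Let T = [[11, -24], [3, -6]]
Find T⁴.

[[601, -1560], [195, -504]]

tr T = 5 and det T = 6, so the characteristic polynomial is λ² − (5)λ + (6) with roots 2 and 3.
Eigenvectors give P = [[-8, 3], [-3, 1]] with P⁻¹ = [[1, -3], [3, -8]], and T = P·diag(2, 3)·P⁻¹.
Then T⁴ = P·diag(16, 81)·P⁻¹ = [[-128, 243], [-48, 81]] · [[1, -3], [3, -8]] = [[601, -1560], [195, -504]].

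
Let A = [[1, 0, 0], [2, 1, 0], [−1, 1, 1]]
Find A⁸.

A = I + N where N = [[0, 0, 0], [2, 0, 0], [−1, 1, 0]] is strictly lower-triangular, so N³ = 0.
(I + N)⁸ = I + 8·N + 28·N² = [[1, 0, 0], [16, 1, 0], [48, 8, 1]].

[[1, 0, 0], [16, 1, 0], [48, 8, 1]]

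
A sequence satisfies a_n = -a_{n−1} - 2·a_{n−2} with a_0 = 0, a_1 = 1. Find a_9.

-17

With companion matrix M = [[-1, -2], [1, 0]], [a_n, a_{n−1}]ᵀ = M·[a_{n−1}, a_{n−2}]ᵀ, so [a_9, a_8]ᵀ = M⁸·[a_1, a_0]ᵀ.
M⁸ = [[-17, -6], [3, -14]], giving [a_9, a_8]ᵀ = [[-17], [3]].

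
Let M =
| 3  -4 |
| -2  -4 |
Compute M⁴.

[[297, 164], [82, 584]]

M² = [[17, 4], [2, 24]]
M³ = [[43, -84], [-42, -104]]
M⁴ = [[297, 164], [82, 584]]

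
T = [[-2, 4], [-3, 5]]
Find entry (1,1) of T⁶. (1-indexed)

-188

tr T = 3 and det T = 2, so the characteristic polynomial is λ² − (3)λ + (2) with roots 1 and 2.
Eigenvectors give P = [[4, -1], [3, -1]] with P⁻¹ = [[1, -1], [3, -4]], and T = P·diag(1, 2)·P⁻¹.
Then T⁶ = P·diag(1, 64)·P⁻¹ = [[4, -64], [3, -64]] · [[1, -1], [3, -4]] = [[-188, 252], [-189, 253]].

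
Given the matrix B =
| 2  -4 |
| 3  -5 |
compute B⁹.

[[1532, -2044], [1533, -2045]]

tr B = -3 and det B = 2, so the characteristic polynomial is λ² − (-3)λ + (2) with roots -1 and -2.
Eigenvectors give P = [[-4, -1], [-3, -1]] with P⁻¹ = [[-1, 1], [3, -4]], and B = P·diag(-1, -2)·P⁻¹.
Then B⁹ = P·diag(-1, -512)·P⁻¹ = [[4, 512], [3, 512]] · [[-1, 1], [3, -4]] = [[1532, -2044], [1533, -2045]].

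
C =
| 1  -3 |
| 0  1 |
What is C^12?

[[1, -36], [0, 1]]

C = I + N where N = [[0, -3], [0, 0]] is strictly upper-triangular, so N^2 = 0.
(I + N)^12 = I + 12·N = [[1, -36], [0, 1]].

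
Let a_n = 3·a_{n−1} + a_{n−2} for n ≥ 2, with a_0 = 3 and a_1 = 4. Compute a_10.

210258

With companion matrix C = [[3, 1], [1, 0]], [a_n, a_{n−1}]ᵀ = C·[a_{n−1}, a_{n−2}]ᵀ, so [a_10, a_9]ᵀ = C⁹·[a_1, a_0]ᵀ.
C⁹ = [[42837, 12970], [12970, 3927]], giving [a_10, a_9]ᵀ = [[210258], [63661]].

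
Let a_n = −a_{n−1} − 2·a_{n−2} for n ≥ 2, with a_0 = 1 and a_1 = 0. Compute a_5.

−6

With companion matrix A = [[−1, −2], [1, 0]], [a_n, a_{n−1}]ᵀ = A·[a_{n−1}, a_{n−2}]ᵀ, so [a_5, a_4]ᵀ = A⁴·[a_1, a_0]ᵀ.
A⁴ = [[−1, −6], [3, 2]], giving [a_5, a_4]ᵀ = [[−6], [2]].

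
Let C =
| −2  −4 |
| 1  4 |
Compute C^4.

C^2 = [[0, −8], [2, 12]]
C^3 = [[−8, −32], [8, 40]]
C^4 = [[−16, −96], [24, 128]]

[[−16, −96], [24, 128]]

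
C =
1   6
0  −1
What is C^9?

C² = I (check: tr C = 0 and det C = −1), so C^9 = C since 9 is odd.

[[1, 6], [0, −1]]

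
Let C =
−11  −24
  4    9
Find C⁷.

[[−6563, −13128], [2188, 4377]]

tr C = −2 and det C = −3, so the characteristic polynomial is λ² − (−2)λ + (−3) with roots 1 and −3.
Eigenvectors give P = [[−2, 3], [1, −1]] with P⁻¹ = [[1, 3], [1, 2]], and C = P·diag(1, −3)·P⁻¹.
Then C⁷ = P·diag(1, −2187)·P⁻¹ = [[−2, −6561], [1, 2187]] · [[1, 3], [1, 2]] = [[−6563, −13128], [2188, 4377]].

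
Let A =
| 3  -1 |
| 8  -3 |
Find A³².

[[1, 0], [0, 1]]

A² = I (check: tr A = 0 and det A = -1), so A³² = I since 32 is even.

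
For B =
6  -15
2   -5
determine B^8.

B² = B (a projection; rank 1, trace 1), so B^8 = B.

[[6, -15], [2, -5]]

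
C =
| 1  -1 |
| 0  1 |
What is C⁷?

C = I + N where N = [[0, -1], [0, 0]] is strictly upper-triangular, so N² = 0.
(I + N)⁷ = I + 7·N = [[1, -7], [0, 1]].

[[1, -7], [0, 1]]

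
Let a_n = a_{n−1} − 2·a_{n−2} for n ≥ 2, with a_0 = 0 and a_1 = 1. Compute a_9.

With companion matrix C = [[1, −2], [1, 0]], [a_n, a_{n−1}]ᵀ = C·[a_{n−1}, a_{n−2}]ᵀ, so [a_9, a_8]ᵀ = C⁸·[a_1, a_0]ᵀ.
C⁸ = [[−17, 6], [−3, −14]], giving [a_9, a_8]ᵀ = [[−17], [−3]].

−17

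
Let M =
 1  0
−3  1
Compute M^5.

[[1, 0], [−15, 1]]

M = I + N where N = [[0, 0], [−3, 0]] is strictly lower-triangular, so N^2 = 0.
(I + N)^5 = I + 5·N = [[1, 0], [−15, 1]].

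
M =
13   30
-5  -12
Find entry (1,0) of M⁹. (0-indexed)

tr M = 1 and det M = -6, so the characteristic polynomial is λ² − (1)λ + (-6) with roots -2 and 3.
Eigenvectors give P = [[-2, 3], [1, -1]] with P⁻¹ = [[1, 3], [1, 2]], and M = P·diag(-2, 3)·P⁻¹.
Then M⁹ = P·diag(-512, 19683)·P⁻¹ = [[1024, 59049], [-512, -19683]] · [[1, 3], [1, 2]] = [[60073, 121170], [-20195, -40902]].

-20195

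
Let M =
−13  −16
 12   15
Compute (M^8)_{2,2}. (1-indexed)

tr M = 2 and det M = −3, so the characteristic polynomial is λ² − (2)λ + (−3) with roots 3 and −1.
Eigenvectors give P = [[−1, 4], [1, −3]] with P⁻¹ = [[3, 4], [1, 1]], and M = P·diag(3, −1)·P⁻¹.
Then M^8 = P·diag(6561, 1)·P⁻¹ = [[−6561, 4], [6561, −3]] · [[3, 4], [1, 1]] = [[−19679, −26240], [19680, 26241]].

26241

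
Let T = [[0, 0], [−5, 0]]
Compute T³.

T is strictly triangular, hence nilpotent: T² = 0, so T³ = 0.

[[0, 0], [0, 0]]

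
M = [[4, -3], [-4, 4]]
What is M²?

[[28, -24], [-32, 28]]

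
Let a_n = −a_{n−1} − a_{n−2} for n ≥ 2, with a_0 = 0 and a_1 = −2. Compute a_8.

With companion matrix C = [[−1, −1], [1, 0]], [a_n, a_{n−1}]ᵀ = C·[a_{n−1}, a_{n−2}]ᵀ, so [a_8, a_7]ᵀ = C^7·[a_1, a_0]ᵀ.
C^7 = [[−1, −1], [1, 0]], giving [a_8, a_7]ᵀ = [[2], [−2]].

2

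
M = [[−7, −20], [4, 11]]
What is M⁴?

tr M = 4 and det M = 3, so the characteristic polynomial is λ² − (4)λ + (3) with roots 1 and 3.
Eigenvectors give P = [[5, 2], [−2, −1]] with P⁻¹ = [[1, 2], [−2, −5]], and M = P·diag(1, 3)·P⁻¹.
Then M⁴ = P·diag(1, 81)·P⁻¹ = [[5, 162], [−2, −81]] · [[1, 2], [−2, −5]] = [[−319, −800], [160, 401]].

[[−319, −800], [160, 401]]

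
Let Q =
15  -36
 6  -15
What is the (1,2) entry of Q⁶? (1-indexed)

0

tr Q = 0 and det Q = -9, so the characteristic polynomial is λ² − (0)λ + (-9) with roots 3 and -3.
Eigenvectors give P = [[3, 2], [1, 1]] with P⁻¹ = [[1, -2], [-1, 3]], and Q = P·diag(3, -3)·P⁻¹.
Then Q⁶ = P·diag(729, 729)·P⁻¹ = [[2187, 1458], [729, 729]] · [[1, -2], [-1, 3]] = [[729, 0], [0, 729]].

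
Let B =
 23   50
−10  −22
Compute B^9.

[[100463, 201950], [−40390, −81292]]

tr B = 1 and det B = −6, so the characteristic polynomial is λ² − (1)λ + (−6) with roots 3 and −2.
Eigenvectors give P = [[5, −2], [−2, 1]] with P⁻¹ = [[1, 2], [2, 5]], and B = P·diag(3, −2)·P⁻¹.
Then B^9 = P·diag(19683, −512)·P⁻¹ = [[98415, 1024], [−39366, −512]] · [[1, 2], [2, 5]] = [[100463, 201950], [−40390, −81292]].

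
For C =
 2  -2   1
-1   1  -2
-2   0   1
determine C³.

C² = [[4, -6, 7], [1, 3, -5], [-6, 4, -1]]
C³ = [[0, -14, 23], [9, 1, -10], [-14, 16, -15]]

[[0, -14, 23], [9, 1, -10], [-14, 16, -15]]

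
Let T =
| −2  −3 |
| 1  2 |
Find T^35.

T² = I (check: tr T = 0 and det T = −1), so T^35 = T since 35 is odd.

[[−2, −3], [1, 2]]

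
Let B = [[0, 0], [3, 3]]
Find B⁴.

[[0, 0], [81, 81]]

B² = [[0, 0], [9, 9]]
B³ = [[0, 0], [27, 27]]
B⁴ = [[0, 0], [81, 81]]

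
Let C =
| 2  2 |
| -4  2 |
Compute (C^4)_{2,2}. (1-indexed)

-112

C^2 = [[-4, 8], [-16, -4]]
C^3 = [[-40, 8], [-16, -40]]
C^4 = [[-112, -64], [128, -112]]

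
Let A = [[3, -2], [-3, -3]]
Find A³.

A² = [[15, 0], [0, 15]]
A³ = [[45, -30], [-45, -45]]

[[45, -30], [-45, -45]]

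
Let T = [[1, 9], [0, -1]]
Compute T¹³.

T² = I (check: tr T = 0 and det T = -1), so T¹³ = T since 13 is odd.

[[1, 9], [0, -1]]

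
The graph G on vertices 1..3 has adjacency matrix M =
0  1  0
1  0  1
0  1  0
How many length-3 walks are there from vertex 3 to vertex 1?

The number of length-3 walks from vertex 3 to vertex 1 is entry (3,1) of M³, where M is the adjacency matrix.
M² = [[1, 0, 1], [0, 2, 0], [1, 0, 1]]
M³ = [[0, 2, 0], [2, 0, 2], [0, 2, 0]]

0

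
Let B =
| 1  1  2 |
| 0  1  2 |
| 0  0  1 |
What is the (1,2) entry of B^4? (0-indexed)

8

B = I + N where N = [[0, 1, 2], [0, 0, 2], [0, 0, 0]] is strictly upper-triangular, so N^3 = 0.
(I + N)^4 = I + 4·N + 6·N^2 = [[1, 4, 20], [0, 1, 8], [0, 0, 1]].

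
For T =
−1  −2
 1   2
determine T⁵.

T² = T (a projection; rank 1, trace 1), so T⁵ = T.

[[−1, −2], [1, 2]]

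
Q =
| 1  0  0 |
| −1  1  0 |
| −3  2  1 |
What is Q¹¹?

Q = I + N where N = [[0, 0, 0], [−1, 0, 0], [−3, 2, 0]] is strictly lower-triangular, so N³ = 0.
(I + N)¹¹ = I + 11·N + 55·N² = [[1, 0, 0], [−11, 1, 0], [−143, 22, 1]].

[[1, 0, 0], [−11, 1, 0], [−143, 22, 1]]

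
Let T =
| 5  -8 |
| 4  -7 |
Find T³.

[[29, -56], [28, -55]]

tr T = -2 and det T = -3, so the characteristic polynomial is λ² − (-2)λ + (-3) with roots 1 and -3.
Eigenvectors give P = [[-2, -1], [-1, -1]] with P⁻¹ = [[-1, 1], [1, -2]], and T = P·diag(1, -3)·P⁻¹.
Then T³ = P·diag(1, -27)·P⁻¹ = [[-2, 27], [-1, 27]] · [[-1, 1], [1, -2]] = [[29, -56], [28, -55]].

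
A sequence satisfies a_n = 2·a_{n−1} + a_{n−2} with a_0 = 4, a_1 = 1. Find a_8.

1084

With companion matrix Q = [[2, 1], [1, 0]], [a_n, a_{n−1}]ᵀ = Q·[a_{n−1}, a_{n−2}]ᵀ, so [a_8, a_7]ᵀ = Q⁷·[a_1, a_0]ᵀ.
Q⁷ = [[408, 169], [169, 70]], giving [a_8, a_7]ᵀ = [[1084], [449]].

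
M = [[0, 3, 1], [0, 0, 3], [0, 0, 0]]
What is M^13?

M is strictly triangular, hence nilpotent: M^3 = 0, so M^13 = 0.

[[0, 0, 0], [0, 0, 0], [0, 0, 0]]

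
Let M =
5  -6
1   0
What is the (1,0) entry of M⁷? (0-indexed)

2059

tr M = 5 and det M = 6, so the characteristic polynomial is λ² − (5)λ + (6) with roots 3 and 2.
Eigenvectors give P = [[-3, -2], [-1, -1]] with P⁻¹ = [[-1, 2], [1, -3]], and M = P·diag(3, 2)·P⁻¹.
Then M⁷ = P·diag(2187, 128)·P⁻¹ = [[-6561, -256], [-2187, -128]] · [[-1, 2], [1, -3]] = [[6305, -12354], [2059, -3990]].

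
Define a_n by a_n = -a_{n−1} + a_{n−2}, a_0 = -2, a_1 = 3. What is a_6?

With companion matrix Q = [[-1, 1], [1, 0]], [a_n, a_{n−1}]ᵀ = Q·[a_{n−1}, a_{n−2}]ᵀ, so [a_6, a_5]ᵀ = Q^5·[a_1, a_0]ᵀ.
Q^5 = [[-8, 5], [5, -3]], giving [a_6, a_5]ᵀ = [[-34], [21]].

-34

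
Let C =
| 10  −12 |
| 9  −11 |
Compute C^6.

[[−188, 252], [−189, 253]]

tr C = −1 and det C = −2, so the characteristic polynomial is λ² − (−1)λ + (−2) with roots −2 and 1.
Eigenvectors give P = [[−1, 4], [−1, 3]] with P⁻¹ = [[3, −4], [1, −1]], and C = P·diag(−2, 1)·P⁻¹.
Then C^6 = P·diag(64, 1)·P⁻¹ = [[−64, 4], [−64, 3]] · [[3, −4], [1, −1]] = [[−188, 252], [−189, 253]].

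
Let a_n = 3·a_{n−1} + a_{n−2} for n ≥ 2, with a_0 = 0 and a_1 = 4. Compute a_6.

With companion matrix A = [[3, 1], [1, 0]], [a_n, a_{n−1}]ᵀ = A·[a_{n−1}, a_{n−2}]ᵀ, so [a_6, a_5]ᵀ = A⁵·[a_1, a_0]ᵀ.
A⁵ = [[360, 109], [109, 33]], giving [a_6, a_5]ᵀ = [[1440], [436]].

1440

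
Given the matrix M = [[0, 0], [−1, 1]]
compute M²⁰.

[[0, 0], [−1, 1]]

M² = M (a projection; rank 1, trace 1), so M²⁰ = M.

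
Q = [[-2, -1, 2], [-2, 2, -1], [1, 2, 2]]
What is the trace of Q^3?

-37

Q^2 = [[8, 4, 1], [-1, 4, -8], [-4, 7, 4]]
Q^3 = [[-23, 2, 14], [-14, -7, -22], [-2, 26, -7]]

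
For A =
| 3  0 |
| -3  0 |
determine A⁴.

A² = [[9, 0], [-9, 0]]
A³ = [[27, 0], [-27, 0]]
A⁴ = [[81, 0], [-81, 0]]

[[81, 0], [-81, 0]]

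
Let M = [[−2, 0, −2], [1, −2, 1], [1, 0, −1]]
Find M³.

M² = [[2, 0, 6], [−3, 4, −5], [−3, 0, −1]]
M³ = [[2, 0, −10], [5, −8, 15], [5, 0, 7]]

[[2, 0, −10], [5, −8, 15], [5, 0, 7]]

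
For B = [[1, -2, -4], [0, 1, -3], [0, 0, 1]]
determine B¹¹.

B = I + N where N = [[0, -2, -4], [0, 0, -3], [0, 0, 0]] is strictly upper-triangular, so N³ = 0.
(I + N)¹¹ = I + 11·N + 55·N² = [[1, -22, 286], [0, 1, -33], [0, 0, 1]].

[[1, -22, 286], [0, 1, -33], [0, 0, 1]]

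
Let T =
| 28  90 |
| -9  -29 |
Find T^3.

tr T = -1 and det T = -2, so the characteristic polynomial is λ² − (-1)λ + (-2) with roots 1 and -2.
Eigenvectors give P = [[10, -3], [-3, 1]] with P⁻¹ = [[1, 3], [3, 10]], and T = P·diag(1, -2)·P⁻¹.
Then T^3 = P·diag(1, -8)·P⁻¹ = [[10, 24], [-3, -8]] · [[1, 3], [3, 10]] = [[82, 270], [-27, -89]].

[[82, 270], [-27, -89]]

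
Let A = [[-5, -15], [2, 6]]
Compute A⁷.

[[-5, -15], [2, 6]]

A² = A (a projection; rank 1, trace 1), so A⁷ = A.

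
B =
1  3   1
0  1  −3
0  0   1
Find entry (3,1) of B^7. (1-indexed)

0

B = I + N where N = [[0, 3, 1], [0, 0, −3], [0, 0, 0]] is strictly upper-triangular, so N^3 = 0.
(I + N)^7 = I + 7·N + 21·N^2 = [[1, 21, −182], [0, 1, −21], [0, 0, 1]].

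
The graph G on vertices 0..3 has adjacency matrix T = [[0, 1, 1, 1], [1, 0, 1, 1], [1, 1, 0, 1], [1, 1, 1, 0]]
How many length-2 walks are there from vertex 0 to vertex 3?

The number of length-2 walks from vertex 0 to vertex 3 is entry (0,3) of T^2, where T is the adjacency matrix.
T^2 = [[3, 2, 2, 2], [2, 3, 2, 2], [2, 2, 3, 2], [2, 2, 2, 3]]

2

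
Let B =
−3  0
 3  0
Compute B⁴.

B² = [[9, 0], [−9, 0]]
B³ = [[−27, 0], [27, 0]]
B⁴ = [[81, 0], [−81, 0]]

[[81, 0], [−81, 0]]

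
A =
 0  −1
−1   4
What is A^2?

[[1, −4], [−4, 17]]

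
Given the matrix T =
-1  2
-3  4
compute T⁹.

tr T = 3 and det T = 2, so the characteristic polynomial is λ² − (3)λ + (2) with roots 2 and 1.
Eigenvectors give P = [[-2, -1], [-3, -1]] with P⁻¹ = [[1, -1], [-3, 2]], and T = P·diag(2, 1)·P⁻¹.
Then T⁹ = P·diag(512, 1)·P⁻¹ = [[-1024, -1], [-1536, -1]] · [[1, -1], [-3, 2]] = [[-1021, 1022], [-1533, 1534]].

[[-1021, 1022], [-1533, 1534]]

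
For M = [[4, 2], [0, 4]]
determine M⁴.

M² = [[16, 16], [0, 16]]
M³ = [[64, 96], [0, 64]]
M⁴ = [[256, 512], [0, 256]]

[[256, 512], [0, 256]]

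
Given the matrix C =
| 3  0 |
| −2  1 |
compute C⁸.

tr C = 4 and det C = 3, so the characteristic polynomial is λ² − (4)λ + (3) with roots 1 and 3.
Eigenvectors give P = [[0, −1], [1, 1]] with P⁻¹ = [[1, 1], [−1, 0]], and C = P·diag(1, 3)·P⁻¹.
Then C⁸ = P·diag(1, 6561)·P⁻¹ = [[0, −6561], [1, 6561]] · [[1, 1], [−1, 0]] = [[6561, 0], [−6560, 1]].

[[6561, 0], [−6560, 1]]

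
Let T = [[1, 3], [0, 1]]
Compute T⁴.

[[1, 12], [0, 1]]

T = I + N where N = [[0, 3], [0, 0]] is strictly upper-triangular, so N² = 0.
(I + N)⁴ = I + 4·N = [[1, 12], [0, 1]].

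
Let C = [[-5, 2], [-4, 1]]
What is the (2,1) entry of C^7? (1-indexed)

tr C = -4 and det C = 3, so the characteristic polynomial is λ² − (-4)λ + (3) with roots -3 and -1.
Eigenvectors give P = [[1, -1], [1, -2]] with P⁻¹ = [[2, -1], [1, -1]], and C = P·diag(-3, -1)·P⁻¹.
Then C^7 = P·diag(-2187, -1)·P⁻¹ = [[-2187, 1], [-2187, 2]] · [[2, -1], [1, -1]] = [[-4373, 2186], [-4372, 2185]].

-4372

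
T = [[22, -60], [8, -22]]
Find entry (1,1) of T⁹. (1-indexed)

5632

tr T = 0 and det T = -4, so the characteristic polynomial is λ² − (0)λ + (-4) with roots -2 and 2.
Eigenvectors give P = [[-5, 3], [-2, 1]] with P⁻¹ = [[1, -3], [2, -5]], and T = P·diag(-2, 2)·P⁻¹.
Then T⁹ = P·diag(-512, 512)·P⁻¹ = [[2560, 1536], [1024, 512]] · [[1, -3], [2, -5]] = [[5632, -15360], [2048, -5632]].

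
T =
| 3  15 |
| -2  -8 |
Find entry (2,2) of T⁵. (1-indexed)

-1298

tr T = -5 and det T = 6, so the characteristic polynomial is λ² − (-5)λ + (6) with roots -3 and -2.
Eigenvectors give P = [[5, 3], [-2, -1]] with P⁻¹ = [[-1, -3], [2, 5]], and T = P·diag(-3, -2)·P⁻¹.
Then T⁵ = P·diag(-243, -32)·P⁻¹ = [[-1215, -96], [486, 32]] · [[-1, -3], [2, 5]] = [[1023, 3165], [-422, -1298]].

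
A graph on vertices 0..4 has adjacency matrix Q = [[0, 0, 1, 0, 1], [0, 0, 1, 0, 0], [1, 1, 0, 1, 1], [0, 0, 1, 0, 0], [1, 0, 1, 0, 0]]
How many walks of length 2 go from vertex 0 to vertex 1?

1

The number of length-2 walks from vertex 0 to vertex 1 is entry (0,1) of Q², where Q is the adjacency matrix.
Q² = [[2, 1, 1, 1, 1], [1, 1, 0, 1, 1], [1, 0, 4, 0, 1], [1, 1, 0, 1, 1], [1, 1, 1, 1, 2]]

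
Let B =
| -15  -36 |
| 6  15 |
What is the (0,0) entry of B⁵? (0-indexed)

tr B = 0 and det B = -9, so the characteristic polynomial is λ² − (0)λ + (-9) with roots 3 and -3.
Eigenvectors give P = [[-2, 3], [1, -1]] with P⁻¹ = [[1, 3], [1, 2]], and B = P·diag(3, -3)·P⁻¹.
Then B⁵ = P·diag(243, -243)·P⁻¹ = [[-486, -729], [243, 243]] · [[1, 3], [1, 2]] = [[-1215, -2916], [486, 1215]].

-1215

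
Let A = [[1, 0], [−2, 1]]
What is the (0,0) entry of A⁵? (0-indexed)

A = I + N where N = [[0, 0], [−2, 0]] is strictly lower-triangular, so N² = 0.
(I + N)⁵ = I + 5·N = [[1, 0], [−10, 1]].

1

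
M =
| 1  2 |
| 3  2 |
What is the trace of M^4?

257

M^2 = [[7, 6], [9, 10]]
M^3 = [[25, 26], [39, 38]]
M^4 = [[103, 102], [153, 154]]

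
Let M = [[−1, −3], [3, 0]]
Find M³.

M² = [[−8, 3], [−3, −9]]
M³ = [[17, 24], [−24, 9]]

[[17, 24], [−24, 9]]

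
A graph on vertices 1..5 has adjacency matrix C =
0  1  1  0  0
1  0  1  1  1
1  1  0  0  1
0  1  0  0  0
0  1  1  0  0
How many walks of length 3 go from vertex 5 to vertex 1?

The number of length-3 walks from vertex 5 to vertex 1 is entry (5,1) of C³, where C is the adjacency matrix.
C² = [[2, 1, 1, 1, 2], [1, 4, 2, 0, 1], [1, 2, 3, 1, 1], [1, 0, 1, 1, 1], [2, 1, 1, 1, 2]]
C³ = [[2, 6, 5, 1, 2], [6, 4, 6, 4, 6], [5, 6, 4, 2, 5], [1, 4, 2, 0, 1], [2, 6, 5, 1, 2]]

2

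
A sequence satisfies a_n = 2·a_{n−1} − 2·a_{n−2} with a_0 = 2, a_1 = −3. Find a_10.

−160

With companion matrix C = [[2, −2], [1, 0]], [a_n, a_{n−1}]ᵀ = C·[a_{n−1}, a_{n−2}]ᵀ, so [a_10, a_9]ᵀ = C^9·[a_1, a_0]ᵀ.
C^9 = [[32, −32], [16, 0]], giving [a_10, a_9]ᵀ = [[−160], [−48]].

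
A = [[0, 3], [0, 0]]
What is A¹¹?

A is strictly triangular, hence nilpotent: A² = 0, so A¹¹ = 0.

[[0, 0], [0, 0]]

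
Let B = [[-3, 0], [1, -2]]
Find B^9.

[[-19683, 0], [19171, -512]]

tr B = -5 and det B = 6, so the characteristic polynomial is λ² − (-5)λ + (6) with roots -2 and -3.
Eigenvectors give P = [[0, -1], [1, 1]] with P⁻¹ = [[1, 1], [-1, 0]], and B = P·diag(-2, -3)·P⁻¹.
Then B^9 = P·diag(-512, -19683)·P⁻¹ = [[0, 19683], [-512, -19683]] · [[1, 1], [-1, 0]] = [[-19683, 0], [19171, -512]].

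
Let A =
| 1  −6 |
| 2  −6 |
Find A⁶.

[[−1931, 3990], [−1330, 2724]]

tr A = −5 and det A = 6, so the characteristic polynomial is λ² − (−5)λ + (6) with roots −2 and −3.
Eigenvectors give P = [[−2, 3], [−1, 2]] with P⁻¹ = [[−2, 3], [−1, 2]], and A = P·diag(−2, −3)·P⁻¹.
Then A⁶ = P·diag(64, 729)·P⁻¹ = [[−128, 2187], [−64, 1458]] · [[−2, 3], [−1, 2]] = [[−1931, 3990], [−1330, 2724]].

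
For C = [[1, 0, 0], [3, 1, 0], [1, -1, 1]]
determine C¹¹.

[[1, 0, 0], [33, 1, 0], [-154, -11, 1]]

C = I + N where N = [[0, 0, 0], [3, 0, 0], [1, -1, 0]] is strictly lower-triangular, so N³ = 0.
(I + N)¹¹ = I + 11·N + 55·N² = [[1, 0, 0], [33, 1, 0], [-154, -11, 1]].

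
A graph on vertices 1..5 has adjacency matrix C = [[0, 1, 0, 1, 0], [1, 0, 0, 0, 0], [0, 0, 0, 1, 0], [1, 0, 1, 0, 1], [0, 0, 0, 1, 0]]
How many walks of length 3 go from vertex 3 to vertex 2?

1

The number of length-3 walks from vertex 3 to vertex 2 is entry (3,2) of C³, where C is the adjacency matrix.
C² = [[2, 0, 1, 0, 1], [0, 1, 0, 1, 0], [1, 0, 1, 0, 1], [0, 1, 0, 3, 0], [1, 0, 1, 0, 1]]
C³ = [[0, 2, 0, 4, 0], [2, 0, 1, 0, 1], [0, 1, 0, 3, 0], [4, 0, 3, 0, 3], [0, 1, 0, 3, 0]]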